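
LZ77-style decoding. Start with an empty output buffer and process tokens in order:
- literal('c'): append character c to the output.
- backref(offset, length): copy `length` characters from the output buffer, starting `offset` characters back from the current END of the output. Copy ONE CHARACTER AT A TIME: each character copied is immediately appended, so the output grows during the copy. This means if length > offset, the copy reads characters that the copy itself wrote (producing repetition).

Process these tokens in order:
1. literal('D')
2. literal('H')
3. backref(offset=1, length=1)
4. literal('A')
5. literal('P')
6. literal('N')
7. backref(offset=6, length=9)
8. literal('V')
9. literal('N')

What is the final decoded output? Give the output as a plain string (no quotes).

Answer: DHHAPNDHHAPNDHHVN

Derivation:
Token 1: literal('D'). Output: "D"
Token 2: literal('H'). Output: "DH"
Token 3: backref(off=1, len=1). Copied 'H' from pos 1. Output: "DHH"
Token 4: literal('A'). Output: "DHHA"
Token 5: literal('P'). Output: "DHHAP"
Token 6: literal('N'). Output: "DHHAPN"
Token 7: backref(off=6, len=9) (overlapping!). Copied 'DHHAPNDHH' from pos 0. Output: "DHHAPNDHHAPNDHH"
Token 8: literal('V'). Output: "DHHAPNDHHAPNDHHV"
Token 9: literal('N'). Output: "DHHAPNDHHAPNDHHVN"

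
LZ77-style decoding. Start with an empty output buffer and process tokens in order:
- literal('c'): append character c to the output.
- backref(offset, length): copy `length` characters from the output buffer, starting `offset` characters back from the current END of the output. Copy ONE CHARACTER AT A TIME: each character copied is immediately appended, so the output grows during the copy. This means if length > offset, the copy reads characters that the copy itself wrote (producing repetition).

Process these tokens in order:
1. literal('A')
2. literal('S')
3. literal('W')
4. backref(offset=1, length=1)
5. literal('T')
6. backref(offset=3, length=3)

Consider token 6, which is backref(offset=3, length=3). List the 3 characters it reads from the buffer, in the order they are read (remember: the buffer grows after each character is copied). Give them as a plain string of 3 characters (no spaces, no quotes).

Answer: WWT

Derivation:
Token 1: literal('A'). Output: "A"
Token 2: literal('S'). Output: "AS"
Token 3: literal('W'). Output: "ASW"
Token 4: backref(off=1, len=1). Copied 'W' from pos 2. Output: "ASWW"
Token 5: literal('T'). Output: "ASWWT"
Token 6: backref(off=3, len=3). Buffer before: "ASWWT" (len 5)
  byte 1: read out[2]='W', append. Buffer now: "ASWWTW"
  byte 2: read out[3]='W', append. Buffer now: "ASWWTWW"
  byte 3: read out[4]='T', append. Buffer now: "ASWWTWWT"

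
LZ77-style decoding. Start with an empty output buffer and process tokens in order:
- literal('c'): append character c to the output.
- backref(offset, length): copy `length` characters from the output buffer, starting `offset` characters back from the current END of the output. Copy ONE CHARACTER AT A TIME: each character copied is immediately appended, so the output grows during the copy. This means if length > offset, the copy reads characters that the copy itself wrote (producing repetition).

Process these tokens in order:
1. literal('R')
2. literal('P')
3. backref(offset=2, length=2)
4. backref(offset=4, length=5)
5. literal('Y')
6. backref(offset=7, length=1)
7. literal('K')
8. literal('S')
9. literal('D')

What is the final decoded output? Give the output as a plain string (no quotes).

Token 1: literal('R'). Output: "R"
Token 2: literal('P'). Output: "RP"
Token 3: backref(off=2, len=2). Copied 'RP' from pos 0. Output: "RPRP"
Token 4: backref(off=4, len=5) (overlapping!). Copied 'RPRPR' from pos 0. Output: "RPRPRPRPR"
Token 5: literal('Y'). Output: "RPRPRPRPRY"
Token 6: backref(off=7, len=1). Copied 'P' from pos 3. Output: "RPRPRPRPRYP"
Token 7: literal('K'). Output: "RPRPRPRPRYPK"
Token 8: literal('S'). Output: "RPRPRPRPRYPKS"
Token 9: literal('D'). Output: "RPRPRPRPRYPKSD"

Answer: RPRPRPRPRYPKSD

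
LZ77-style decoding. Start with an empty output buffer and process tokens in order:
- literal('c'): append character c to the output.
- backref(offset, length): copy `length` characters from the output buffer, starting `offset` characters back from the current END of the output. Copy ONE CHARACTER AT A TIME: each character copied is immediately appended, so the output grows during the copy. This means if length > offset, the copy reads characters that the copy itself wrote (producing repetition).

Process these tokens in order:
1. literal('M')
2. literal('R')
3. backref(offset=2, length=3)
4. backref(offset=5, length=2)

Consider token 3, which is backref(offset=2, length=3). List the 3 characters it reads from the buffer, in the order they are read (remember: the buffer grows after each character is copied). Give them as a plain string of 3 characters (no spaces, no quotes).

Answer: MRM

Derivation:
Token 1: literal('M'). Output: "M"
Token 2: literal('R'). Output: "MR"
Token 3: backref(off=2, len=3). Buffer before: "MR" (len 2)
  byte 1: read out[0]='M', append. Buffer now: "MRM"
  byte 2: read out[1]='R', append. Buffer now: "MRMR"
  byte 3: read out[2]='M', append. Buffer now: "MRMRM"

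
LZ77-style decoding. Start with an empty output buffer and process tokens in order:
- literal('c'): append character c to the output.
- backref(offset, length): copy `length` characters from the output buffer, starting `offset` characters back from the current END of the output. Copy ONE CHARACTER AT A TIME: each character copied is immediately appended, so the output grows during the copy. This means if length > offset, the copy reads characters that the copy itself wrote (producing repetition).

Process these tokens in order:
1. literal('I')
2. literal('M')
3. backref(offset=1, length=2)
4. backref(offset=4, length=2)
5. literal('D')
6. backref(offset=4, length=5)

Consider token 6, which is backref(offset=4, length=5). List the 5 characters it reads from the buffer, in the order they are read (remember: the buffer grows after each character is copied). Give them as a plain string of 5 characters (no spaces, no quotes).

Token 1: literal('I'). Output: "I"
Token 2: literal('M'). Output: "IM"
Token 3: backref(off=1, len=2) (overlapping!). Copied 'MM' from pos 1. Output: "IMMM"
Token 4: backref(off=4, len=2). Copied 'IM' from pos 0. Output: "IMMMIM"
Token 5: literal('D'). Output: "IMMMIMD"
Token 6: backref(off=4, len=5). Buffer before: "IMMMIMD" (len 7)
  byte 1: read out[3]='M', append. Buffer now: "IMMMIMDM"
  byte 2: read out[4]='I', append. Buffer now: "IMMMIMDMI"
  byte 3: read out[5]='M', append. Buffer now: "IMMMIMDMIM"
  byte 4: read out[6]='D', append. Buffer now: "IMMMIMDMIMD"
  byte 5: read out[7]='M', append. Buffer now: "IMMMIMDMIMDM"

Answer: MIMDM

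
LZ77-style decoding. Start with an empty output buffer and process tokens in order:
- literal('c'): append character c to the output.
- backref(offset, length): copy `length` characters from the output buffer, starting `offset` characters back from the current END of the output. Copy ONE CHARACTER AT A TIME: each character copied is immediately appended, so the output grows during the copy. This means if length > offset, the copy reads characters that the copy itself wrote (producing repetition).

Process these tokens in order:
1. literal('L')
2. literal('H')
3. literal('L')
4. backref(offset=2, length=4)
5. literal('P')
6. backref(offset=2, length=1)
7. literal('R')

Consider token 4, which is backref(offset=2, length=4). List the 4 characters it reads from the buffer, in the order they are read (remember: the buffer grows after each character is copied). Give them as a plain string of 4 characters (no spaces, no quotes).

Token 1: literal('L'). Output: "L"
Token 2: literal('H'). Output: "LH"
Token 3: literal('L'). Output: "LHL"
Token 4: backref(off=2, len=4). Buffer before: "LHL" (len 3)
  byte 1: read out[1]='H', append. Buffer now: "LHLH"
  byte 2: read out[2]='L', append. Buffer now: "LHLHL"
  byte 3: read out[3]='H', append. Buffer now: "LHLHLH"
  byte 4: read out[4]='L', append. Buffer now: "LHLHLHL"

Answer: HLHL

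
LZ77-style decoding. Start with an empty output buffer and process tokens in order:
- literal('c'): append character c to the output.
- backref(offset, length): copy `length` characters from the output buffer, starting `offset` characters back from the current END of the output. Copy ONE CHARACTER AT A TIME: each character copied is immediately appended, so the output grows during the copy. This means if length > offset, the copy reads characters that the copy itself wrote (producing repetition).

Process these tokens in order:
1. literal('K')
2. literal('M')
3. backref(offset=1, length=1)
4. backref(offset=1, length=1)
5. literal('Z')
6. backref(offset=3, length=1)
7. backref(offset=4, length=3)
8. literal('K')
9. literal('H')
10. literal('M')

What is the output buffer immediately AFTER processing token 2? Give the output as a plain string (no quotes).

Answer: KM

Derivation:
Token 1: literal('K'). Output: "K"
Token 2: literal('M'). Output: "KM"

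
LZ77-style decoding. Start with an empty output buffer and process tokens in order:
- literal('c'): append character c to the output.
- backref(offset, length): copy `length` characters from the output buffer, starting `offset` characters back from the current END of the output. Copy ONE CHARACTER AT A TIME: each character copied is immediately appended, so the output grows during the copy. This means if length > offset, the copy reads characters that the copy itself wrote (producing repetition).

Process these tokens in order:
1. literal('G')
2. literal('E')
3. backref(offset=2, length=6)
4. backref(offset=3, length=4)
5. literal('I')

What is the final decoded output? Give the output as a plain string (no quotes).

Answer: GEGEGEGEEGEEI

Derivation:
Token 1: literal('G'). Output: "G"
Token 2: literal('E'). Output: "GE"
Token 3: backref(off=2, len=6) (overlapping!). Copied 'GEGEGE' from pos 0. Output: "GEGEGEGE"
Token 4: backref(off=3, len=4) (overlapping!). Copied 'EGEE' from pos 5. Output: "GEGEGEGEEGEE"
Token 5: literal('I'). Output: "GEGEGEGEEGEEI"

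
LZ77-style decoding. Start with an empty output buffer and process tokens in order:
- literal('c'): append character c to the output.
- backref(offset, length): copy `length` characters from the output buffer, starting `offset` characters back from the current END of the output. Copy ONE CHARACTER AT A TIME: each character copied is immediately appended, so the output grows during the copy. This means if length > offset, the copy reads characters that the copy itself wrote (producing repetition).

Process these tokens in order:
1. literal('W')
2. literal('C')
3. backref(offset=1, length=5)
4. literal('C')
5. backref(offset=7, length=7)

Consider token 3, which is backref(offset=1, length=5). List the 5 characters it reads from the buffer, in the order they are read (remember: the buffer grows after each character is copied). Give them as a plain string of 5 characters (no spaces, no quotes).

Token 1: literal('W'). Output: "W"
Token 2: literal('C'). Output: "WC"
Token 3: backref(off=1, len=5). Buffer before: "WC" (len 2)
  byte 1: read out[1]='C', append. Buffer now: "WCC"
  byte 2: read out[2]='C', append. Buffer now: "WCCC"
  byte 3: read out[3]='C', append. Buffer now: "WCCCC"
  byte 4: read out[4]='C', append. Buffer now: "WCCCCC"
  byte 5: read out[5]='C', append. Buffer now: "WCCCCCC"

Answer: CCCCC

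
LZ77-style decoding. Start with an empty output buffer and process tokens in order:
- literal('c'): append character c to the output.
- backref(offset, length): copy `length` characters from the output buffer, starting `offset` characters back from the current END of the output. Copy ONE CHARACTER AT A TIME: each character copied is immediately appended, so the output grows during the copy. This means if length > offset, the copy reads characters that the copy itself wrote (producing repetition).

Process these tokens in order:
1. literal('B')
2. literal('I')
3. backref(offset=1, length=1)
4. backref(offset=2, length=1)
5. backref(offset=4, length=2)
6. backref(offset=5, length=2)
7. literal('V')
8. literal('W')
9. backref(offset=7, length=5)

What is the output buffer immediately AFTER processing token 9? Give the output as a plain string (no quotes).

Token 1: literal('B'). Output: "B"
Token 2: literal('I'). Output: "BI"
Token 3: backref(off=1, len=1). Copied 'I' from pos 1. Output: "BII"
Token 4: backref(off=2, len=1). Copied 'I' from pos 1. Output: "BIII"
Token 5: backref(off=4, len=2). Copied 'BI' from pos 0. Output: "BIIIBI"
Token 6: backref(off=5, len=2). Copied 'II' from pos 1. Output: "BIIIBIII"
Token 7: literal('V'). Output: "BIIIBIIIV"
Token 8: literal('W'). Output: "BIIIBIIIVW"
Token 9: backref(off=7, len=5). Copied 'IBIII' from pos 3. Output: "BIIIBIIIVWIBIII"

Answer: BIIIBIIIVWIBIII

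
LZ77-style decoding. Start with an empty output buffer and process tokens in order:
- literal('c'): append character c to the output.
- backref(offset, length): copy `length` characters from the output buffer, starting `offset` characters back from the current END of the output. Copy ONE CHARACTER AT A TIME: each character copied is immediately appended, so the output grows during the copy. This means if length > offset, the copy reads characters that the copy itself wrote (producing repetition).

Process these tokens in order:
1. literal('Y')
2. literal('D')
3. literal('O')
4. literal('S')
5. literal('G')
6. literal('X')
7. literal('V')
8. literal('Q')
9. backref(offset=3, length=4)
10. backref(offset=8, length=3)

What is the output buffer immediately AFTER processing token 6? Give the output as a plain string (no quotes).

Token 1: literal('Y'). Output: "Y"
Token 2: literal('D'). Output: "YD"
Token 3: literal('O'). Output: "YDO"
Token 4: literal('S'). Output: "YDOS"
Token 5: literal('G'). Output: "YDOSG"
Token 6: literal('X'). Output: "YDOSGX"

Answer: YDOSGX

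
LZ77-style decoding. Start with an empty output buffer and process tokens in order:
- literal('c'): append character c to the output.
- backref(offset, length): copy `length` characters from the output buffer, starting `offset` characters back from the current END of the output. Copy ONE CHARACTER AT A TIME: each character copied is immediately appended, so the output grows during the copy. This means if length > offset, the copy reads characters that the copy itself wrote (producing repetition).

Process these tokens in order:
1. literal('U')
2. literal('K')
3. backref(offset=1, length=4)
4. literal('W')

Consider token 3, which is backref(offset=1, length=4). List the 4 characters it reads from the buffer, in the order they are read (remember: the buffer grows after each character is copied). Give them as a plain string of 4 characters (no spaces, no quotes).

Token 1: literal('U'). Output: "U"
Token 2: literal('K'). Output: "UK"
Token 3: backref(off=1, len=4). Buffer before: "UK" (len 2)
  byte 1: read out[1]='K', append. Buffer now: "UKK"
  byte 2: read out[2]='K', append. Buffer now: "UKKK"
  byte 3: read out[3]='K', append. Buffer now: "UKKKK"
  byte 4: read out[4]='K', append. Buffer now: "UKKKKK"

Answer: KKKK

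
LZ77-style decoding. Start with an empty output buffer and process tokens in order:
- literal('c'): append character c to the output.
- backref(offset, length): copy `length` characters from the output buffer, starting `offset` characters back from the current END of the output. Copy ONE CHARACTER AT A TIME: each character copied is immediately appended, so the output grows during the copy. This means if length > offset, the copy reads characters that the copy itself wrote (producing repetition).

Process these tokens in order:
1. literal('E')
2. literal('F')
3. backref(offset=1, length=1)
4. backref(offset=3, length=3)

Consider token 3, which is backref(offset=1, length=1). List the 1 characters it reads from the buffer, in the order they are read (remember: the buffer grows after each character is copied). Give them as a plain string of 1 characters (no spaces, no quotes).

Token 1: literal('E'). Output: "E"
Token 2: literal('F'). Output: "EF"
Token 3: backref(off=1, len=1). Buffer before: "EF" (len 2)
  byte 1: read out[1]='F', append. Buffer now: "EFF"

Answer: F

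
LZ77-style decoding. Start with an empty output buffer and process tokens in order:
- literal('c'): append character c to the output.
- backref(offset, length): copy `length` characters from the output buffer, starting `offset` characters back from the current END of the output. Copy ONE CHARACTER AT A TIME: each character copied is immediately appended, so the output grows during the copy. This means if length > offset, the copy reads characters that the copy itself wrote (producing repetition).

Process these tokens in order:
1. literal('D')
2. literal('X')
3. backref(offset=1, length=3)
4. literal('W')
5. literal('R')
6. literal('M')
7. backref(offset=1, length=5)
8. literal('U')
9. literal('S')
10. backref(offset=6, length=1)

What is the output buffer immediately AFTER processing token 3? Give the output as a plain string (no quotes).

Token 1: literal('D'). Output: "D"
Token 2: literal('X'). Output: "DX"
Token 3: backref(off=1, len=3) (overlapping!). Copied 'XXX' from pos 1. Output: "DXXXX"

Answer: DXXXX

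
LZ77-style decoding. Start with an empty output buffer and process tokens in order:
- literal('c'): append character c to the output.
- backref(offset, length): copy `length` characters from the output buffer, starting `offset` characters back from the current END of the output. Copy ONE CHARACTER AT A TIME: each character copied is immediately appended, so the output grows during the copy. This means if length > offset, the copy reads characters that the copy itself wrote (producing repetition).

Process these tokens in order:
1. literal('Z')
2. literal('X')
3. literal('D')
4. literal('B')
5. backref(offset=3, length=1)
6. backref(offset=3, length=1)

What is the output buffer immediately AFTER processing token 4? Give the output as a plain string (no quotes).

Token 1: literal('Z'). Output: "Z"
Token 2: literal('X'). Output: "ZX"
Token 3: literal('D'). Output: "ZXD"
Token 4: literal('B'). Output: "ZXDB"

Answer: ZXDB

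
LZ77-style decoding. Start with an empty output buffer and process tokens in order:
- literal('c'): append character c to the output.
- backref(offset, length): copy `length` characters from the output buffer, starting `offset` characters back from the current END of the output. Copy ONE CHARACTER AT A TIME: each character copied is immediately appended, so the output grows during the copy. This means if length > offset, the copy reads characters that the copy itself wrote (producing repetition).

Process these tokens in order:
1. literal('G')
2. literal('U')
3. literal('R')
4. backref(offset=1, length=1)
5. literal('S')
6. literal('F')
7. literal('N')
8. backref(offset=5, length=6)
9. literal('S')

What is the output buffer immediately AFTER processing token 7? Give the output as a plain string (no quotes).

Answer: GURRSFN

Derivation:
Token 1: literal('G'). Output: "G"
Token 2: literal('U'). Output: "GU"
Token 3: literal('R'). Output: "GUR"
Token 4: backref(off=1, len=1). Copied 'R' from pos 2. Output: "GURR"
Token 5: literal('S'). Output: "GURRS"
Token 6: literal('F'). Output: "GURRSF"
Token 7: literal('N'). Output: "GURRSFN"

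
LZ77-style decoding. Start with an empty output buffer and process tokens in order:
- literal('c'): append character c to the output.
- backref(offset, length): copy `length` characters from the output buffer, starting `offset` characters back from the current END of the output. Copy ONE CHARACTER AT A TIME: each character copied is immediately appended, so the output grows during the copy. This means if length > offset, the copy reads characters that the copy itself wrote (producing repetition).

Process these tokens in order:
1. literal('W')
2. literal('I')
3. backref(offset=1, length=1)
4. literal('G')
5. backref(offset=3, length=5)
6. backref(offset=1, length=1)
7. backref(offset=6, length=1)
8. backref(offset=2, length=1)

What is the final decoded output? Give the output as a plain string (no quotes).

Answer: WIIGIIGIIIII

Derivation:
Token 1: literal('W'). Output: "W"
Token 2: literal('I'). Output: "WI"
Token 3: backref(off=1, len=1). Copied 'I' from pos 1. Output: "WII"
Token 4: literal('G'). Output: "WIIG"
Token 5: backref(off=3, len=5) (overlapping!). Copied 'IIGII' from pos 1. Output: "WIIGIIGII"
Token 6: backref(off=1, len=1). Copied 'I' from pos 8. Output: "WIIGIIGIII"
Token 7: backref(off=6, len=1). Copied 'I' from pos 4. Output: "WIIGIIGIIII"
Token 8: backref(off=2, len=1). Copied 'I' from pos 9. Output: "WIIGIIGIIIII"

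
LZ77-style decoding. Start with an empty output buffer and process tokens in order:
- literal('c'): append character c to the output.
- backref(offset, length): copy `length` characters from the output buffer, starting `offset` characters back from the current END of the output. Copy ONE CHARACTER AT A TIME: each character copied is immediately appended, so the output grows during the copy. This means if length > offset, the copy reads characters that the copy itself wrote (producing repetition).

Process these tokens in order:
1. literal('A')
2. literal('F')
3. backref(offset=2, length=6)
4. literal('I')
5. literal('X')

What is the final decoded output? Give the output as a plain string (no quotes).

Token 1: literal('A'). Output: "A"
Token 2: literal('F'). Output: "AF"
Token 3: backref(off=2, len=6) (overlapping!). Copied 'AFAFAF' from pos 0. Output: "AFAFAFAF"
Token 4: literal('I'). Output: "AFAFAFAFI"
Token 5: literal('X'). Output: "AFAFAFAFIX"

Answer: AFAFAFAFIX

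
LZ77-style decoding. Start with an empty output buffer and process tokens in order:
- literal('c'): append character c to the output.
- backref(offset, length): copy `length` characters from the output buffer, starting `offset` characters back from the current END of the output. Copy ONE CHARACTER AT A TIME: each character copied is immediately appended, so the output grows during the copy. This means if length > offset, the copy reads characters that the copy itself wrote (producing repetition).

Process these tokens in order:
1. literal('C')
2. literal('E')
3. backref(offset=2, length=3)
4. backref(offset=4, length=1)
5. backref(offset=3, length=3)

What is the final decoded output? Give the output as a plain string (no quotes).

Answer: CECECEECE

Derivation:
Token 1: literal('C'). Output: "C"
Token 2: literal('E'). Output: "CE"
Token 3: backref(off=2, len=3) (overlapping!). Copied 'CEC' from pos 0. Output: "CECEC"
Token 4: backref(off=4, len=1). Copied 'E' from pos 1. Output: "CECECE"
Token 5: backref(off=3, len=3). Copied 'ECE' from pos 3. Output: "CECECEECE"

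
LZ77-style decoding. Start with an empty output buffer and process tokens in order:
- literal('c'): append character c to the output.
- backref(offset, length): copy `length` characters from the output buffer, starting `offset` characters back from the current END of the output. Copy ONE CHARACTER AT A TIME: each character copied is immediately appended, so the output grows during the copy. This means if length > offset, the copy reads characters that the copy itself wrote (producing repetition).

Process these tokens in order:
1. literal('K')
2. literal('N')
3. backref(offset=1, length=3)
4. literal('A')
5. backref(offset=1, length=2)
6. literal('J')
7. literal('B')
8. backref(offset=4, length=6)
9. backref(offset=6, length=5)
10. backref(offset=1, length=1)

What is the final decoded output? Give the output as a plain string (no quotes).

Answer: KNNNNAAAJBAAJBAAAAJBAA

Derivation:
Token 1: literal('K'). Output: "K"
Token 2: literal('N'). Output: "KN"
Token 3: backref(off=1, len=3) (overlapping!). Copied 'NNN' from pos 1. Output: "KNNNN"
Token 4: literal('A'). Output: "KNNNNA"
Token 5: backref(off=1, len=2) (overlapping!). Copied 'AA' from pos 5. Output: "KNNNNAAA"
Token 6: literal('J'). Output: "KNNNNAAAJ"
Token 7: literal('B'). Output: "KNNNNAAAJB"
Token 8: backref(off=4, len=6) (overlapping!). Copied 'AAJBAA' from pos 6. Output: "KNNNNAAAJBAAJBAA"
Token 9: backref(off=6, len=5). Copied 'AAJBA' from pos 10. Output: "KNNNNAAAJBAAJBAAAAJBA"
Token 10: backref(off=1, len=1). Copied 'A' from pos 20. Output: "KNNNNAAAJBAAJBAAAAJBAA"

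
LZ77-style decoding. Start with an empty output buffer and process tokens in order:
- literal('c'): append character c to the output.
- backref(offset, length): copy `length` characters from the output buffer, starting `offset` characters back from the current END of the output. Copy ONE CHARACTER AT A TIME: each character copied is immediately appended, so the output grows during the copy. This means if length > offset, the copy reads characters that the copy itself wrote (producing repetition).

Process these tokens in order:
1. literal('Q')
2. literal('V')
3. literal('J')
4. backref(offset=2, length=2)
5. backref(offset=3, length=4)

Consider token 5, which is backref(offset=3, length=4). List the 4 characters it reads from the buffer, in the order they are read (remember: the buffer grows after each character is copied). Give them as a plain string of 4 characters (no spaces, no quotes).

Token 1: literal('Q'). Output: "Q"
Token 2: literal('V'). Output: "QV"
Token 3: literal('J'). Output: "QVJ"
Token 4: backref(off=2, len=2). Copied 'VJ' from pos 1. Output: "QVJVJ"
Token 5: backref(off=3, len=4). Buffer before: "QVJVJ" (len 5)
  byte 1: read out[2]='J', append. Buffer now: "QVJVJJ"
  byte 2: read out[3]='V', append. Buffer now: "QVJVJJV"
  byte 3: read out[4]='J', append. Buffer now: "QVJVJJVJ"
  byte 4: read out[5]='J', append. Buffer now: "QVJVJJVJJ"

Answer: JVJJ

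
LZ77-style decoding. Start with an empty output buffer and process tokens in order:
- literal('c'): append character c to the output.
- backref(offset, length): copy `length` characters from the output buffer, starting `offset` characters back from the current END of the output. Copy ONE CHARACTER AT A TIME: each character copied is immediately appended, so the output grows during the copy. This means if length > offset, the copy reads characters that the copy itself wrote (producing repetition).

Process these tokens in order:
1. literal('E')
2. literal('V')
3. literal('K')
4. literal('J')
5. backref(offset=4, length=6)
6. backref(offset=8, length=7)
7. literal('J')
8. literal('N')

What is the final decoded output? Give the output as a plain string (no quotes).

Token 1: literal('E'). Output: "E"
Token 2: literal('V'). Output: "EV"
Token 3: literal('K'). Output: "EVK"
Token 4: literal('J'). Output: "EVKJ"
Token 5: backref(off=4, len=6) (overlapping!). Copied 'EVKJEV' from pos 0. Output: "EVKJEVKJEV"
Token 6: backref(off=8, len=7). Copied 'KJEVKJE' from pos 2. Output: "EVKJEVKJEVKJEVKJE"
Token 7: literal('J'). Output: "EVKJEVKJEVKJEVKJEJ"
Token 8: literal('N'). Output: "EVKJEVKJEVKJEVKJEJN"

Answer: EVKJEVKJEVKJEVKJEJN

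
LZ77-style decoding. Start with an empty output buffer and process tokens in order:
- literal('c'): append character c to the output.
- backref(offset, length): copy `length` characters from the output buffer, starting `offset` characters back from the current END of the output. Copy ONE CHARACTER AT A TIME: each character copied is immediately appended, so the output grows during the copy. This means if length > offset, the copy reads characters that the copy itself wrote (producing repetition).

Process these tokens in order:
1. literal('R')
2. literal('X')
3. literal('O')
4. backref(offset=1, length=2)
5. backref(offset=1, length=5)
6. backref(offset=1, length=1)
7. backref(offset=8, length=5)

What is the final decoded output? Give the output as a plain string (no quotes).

Token 1: literal('R'). Output: "R"
Token 2: literal('X'). Output: "RX"
Token 3: literal('O'). Output: "RXO"
Token 4: backref(off=1, len=2) (overlapping!). Copied 'OO' from pos 2. Output: "RXOOO"
Token 5: backref(off=1, len=5) (overlapping!). Copied 'OOOOO' from pos 4. Output: "RXOOOOOOOO"
Token 6: backref(off=1, len=1). Copied 'O' from pos 9. Output: "RXOOOOOOOOO"
Token 7: backref(off=8, len=5). Copied 'OOOOO' from pos 3. Output: "RXOOOOOOOOOOOOOO"

Answer: RXOOOOOOOOOOOOOO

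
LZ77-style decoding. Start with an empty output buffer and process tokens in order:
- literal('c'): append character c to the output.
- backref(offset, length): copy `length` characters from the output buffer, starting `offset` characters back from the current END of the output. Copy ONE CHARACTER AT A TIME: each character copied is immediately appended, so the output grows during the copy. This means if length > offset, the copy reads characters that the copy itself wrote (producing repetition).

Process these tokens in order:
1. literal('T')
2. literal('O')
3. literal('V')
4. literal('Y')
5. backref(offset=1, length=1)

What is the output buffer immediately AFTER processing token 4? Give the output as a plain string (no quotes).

Answer: TOVY

Derivation:
Token 1: literal('T'). Output: "T"
Token 2: literal('O'). Output: "TO"
Token 3: literal('V'). Output: "TOV"
Token 4: literal('Y'). Output: "TOVY"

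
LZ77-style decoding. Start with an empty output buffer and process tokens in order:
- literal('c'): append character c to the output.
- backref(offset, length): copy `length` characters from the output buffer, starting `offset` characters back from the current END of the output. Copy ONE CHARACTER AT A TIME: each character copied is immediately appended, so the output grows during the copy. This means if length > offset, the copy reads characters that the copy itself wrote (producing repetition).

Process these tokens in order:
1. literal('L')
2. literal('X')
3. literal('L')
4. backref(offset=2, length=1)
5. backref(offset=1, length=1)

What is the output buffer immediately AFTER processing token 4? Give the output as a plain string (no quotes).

Token 1: literal('L'). Output: "L"
Token 2: literal('X'). Output: "LX"
Token 3: literal('L'). Output: "LXL"
Token 4: backref(off=2, len=1). Copied 'X' from pos 1. Output: "LXLX"

Answer: LXLX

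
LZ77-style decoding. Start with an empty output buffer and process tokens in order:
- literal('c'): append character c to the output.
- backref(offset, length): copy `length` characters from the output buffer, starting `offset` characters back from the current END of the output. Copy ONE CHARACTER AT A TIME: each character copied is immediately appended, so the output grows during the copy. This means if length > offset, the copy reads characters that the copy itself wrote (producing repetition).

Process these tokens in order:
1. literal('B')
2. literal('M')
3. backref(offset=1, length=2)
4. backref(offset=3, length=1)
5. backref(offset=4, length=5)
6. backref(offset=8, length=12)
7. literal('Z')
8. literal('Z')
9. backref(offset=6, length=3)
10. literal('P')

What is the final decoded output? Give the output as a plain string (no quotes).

Token 1: literal('B'). Output: "B"
Token 2: literal('M'). Output: "BM"
Token 3: backref(off=1, len=2) (overlapping!). Copied 'MM' from pos 1. Output: "BMMM"
Token 4: backref(off=3, len=1). Copied 'M' from pos 1. Output: "BMMMM"
Token 5: backref(off=4, len=5) (overlapping!). Copied 'MMMMM' from pos 1. Output: "BMMMMMMMMM"
Token 6: backref(off=8, len=12) (overlapping!). Copied 'MMMMMMMMMMMM' from pos 2. Output: "BMMMMMMMMMMMMMMMMMMMMM"
Token 7: literal('Z'). Output: "BMMMMMMMMMMMMMMMMMMMMMZ"
Token 8: literal('Z'). Output: "BMMMMMMMMMMMMMMMMMMMMMZZ"
Token 9: backref(off=6, len=3). Copied 'MMM' from pos 18. Output: "BMMMMMMMMMMMMMMMMMMMMMZZMMM"
Token 10: literal('P'). Output: "BMMMMMMMMMMMMMMMMMMMMMZZMMMP"

Answer: BMMMMMMMMMMMMMMMMMMMMMZZMMMP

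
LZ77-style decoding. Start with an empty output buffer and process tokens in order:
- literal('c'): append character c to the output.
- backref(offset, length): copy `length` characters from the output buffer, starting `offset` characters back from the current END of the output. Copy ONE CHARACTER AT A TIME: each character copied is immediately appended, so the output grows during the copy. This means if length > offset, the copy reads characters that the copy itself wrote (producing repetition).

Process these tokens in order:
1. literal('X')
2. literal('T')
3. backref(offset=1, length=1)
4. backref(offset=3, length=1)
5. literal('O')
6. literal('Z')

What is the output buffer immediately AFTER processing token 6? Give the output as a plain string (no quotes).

Answer: XTTXOZ

Derivation:
Token 1: literal('X'). Output: "X"
Token 2: literal('T'). Output: "XT"
Token 3: backref(off=1, len=1). Copied 'T' from pos 1. Output: "XTT"
Token 4: backref(off=3, len=1). Copied 'X' from pos 0. Output: "XTTX"
Token 5: literal('O'). Output: "XTTXO"
Token 6: literal('Z'). Output: "XTTXOZ"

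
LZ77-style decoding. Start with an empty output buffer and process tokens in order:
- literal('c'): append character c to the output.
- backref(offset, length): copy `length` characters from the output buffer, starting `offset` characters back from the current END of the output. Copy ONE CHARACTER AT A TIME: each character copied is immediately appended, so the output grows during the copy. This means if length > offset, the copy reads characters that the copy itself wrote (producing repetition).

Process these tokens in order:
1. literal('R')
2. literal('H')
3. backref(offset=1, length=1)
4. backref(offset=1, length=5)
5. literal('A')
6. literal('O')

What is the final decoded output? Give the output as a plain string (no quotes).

Token 1: literal('R'). Output: "R"
Token 2: literal('H'). Output: "RH"
Token 3: backref(off=1, len=1). Copied 'H' from pos 1. Output: "RHH"
Token 4: backref(off=1, len=5) (overlapping!). Copied 'HHHHH' from pos 2. Output: "RHHHHHHH"
Token 5: literal('A'). Output: "RHHHHHHHA"
Token 6: literal('O'). Output: "RHHHHHHHAO"

Answer: RHHHHHHHAO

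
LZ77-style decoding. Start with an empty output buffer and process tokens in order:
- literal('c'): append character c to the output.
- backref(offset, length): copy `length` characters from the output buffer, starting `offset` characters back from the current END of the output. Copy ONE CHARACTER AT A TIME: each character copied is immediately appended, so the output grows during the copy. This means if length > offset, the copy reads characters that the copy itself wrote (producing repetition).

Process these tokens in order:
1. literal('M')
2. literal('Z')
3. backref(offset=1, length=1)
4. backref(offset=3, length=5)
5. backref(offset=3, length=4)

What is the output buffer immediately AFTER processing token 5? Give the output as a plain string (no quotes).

Answer: MZZMZZMZZMZZ

Derivation:
Token 1: literal('M'). Output: "M"
Token 2: literal('Z'). Output: "MZ"
Token 3: backref(off=1, len=1). Copied 'Z' from pos 1. Output: "MZZ"
Token 4: backref(off=3, len=5) (overlapping!). Copied 'MZZMZ' from pos 0. Output: "MZZMZZMZ"
Token 5: backref(off=3, len=4) (overlapping!). Copied 'ZMZZ' from pos 5. Output: "MZZMZZMZZMZZ"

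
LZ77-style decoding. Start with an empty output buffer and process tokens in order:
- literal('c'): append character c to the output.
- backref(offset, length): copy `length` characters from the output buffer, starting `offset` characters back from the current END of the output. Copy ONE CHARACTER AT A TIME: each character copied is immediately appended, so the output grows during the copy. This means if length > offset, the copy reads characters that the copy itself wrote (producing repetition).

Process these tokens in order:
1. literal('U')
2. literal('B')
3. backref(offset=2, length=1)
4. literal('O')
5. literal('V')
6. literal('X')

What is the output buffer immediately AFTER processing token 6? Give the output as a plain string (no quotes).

Token 1: literal('U'). Output: "U"
Token 2: literal('B'). Output: "UB"
Token 3: backref(off=2, len=1). Copied 'U' from pos 0. Output: "UBU"
Token 4: literal('O'). Output: "UBUO"
Token 5: literal('V'). Output: "UBUOV"
Token 6: literal('X'). Output: "UBUOVX"

Answer: UBUOVX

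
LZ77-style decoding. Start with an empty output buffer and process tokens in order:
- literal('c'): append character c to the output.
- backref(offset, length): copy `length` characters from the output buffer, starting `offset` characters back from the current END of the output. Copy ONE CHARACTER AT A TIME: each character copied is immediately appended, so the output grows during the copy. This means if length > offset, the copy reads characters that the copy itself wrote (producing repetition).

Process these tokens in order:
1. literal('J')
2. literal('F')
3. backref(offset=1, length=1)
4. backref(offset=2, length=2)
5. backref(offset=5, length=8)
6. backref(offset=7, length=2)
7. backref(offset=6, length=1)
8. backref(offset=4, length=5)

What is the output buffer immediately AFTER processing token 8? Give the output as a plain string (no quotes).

Token 1: literal('J'). Output: "J"
Token 2: literal('F'). Output: "JF"
Token 3: backref(off=1, len=1). Copied 'F' from pos 1. Output: "JFF"
Token 4: backref(off=2, len=2). Copied 'FF' from pos 1. Output: "JFFFF"
Token 5: backref(off=5, len=8) (overlapping!). Copied 'JFFFFJFF' from pos 0. Output: "JFFFFJFFFFJFF"
Token 6: backref(off=7, len=2). Copied 'FF' from pos 6. Output: "JFFFFJFFFFJFFFF"
Token 7: backref(off=6, len=1). Copied 'F' from pos 9. Output: "JFFFFJFFFFJFFFFF"
Token 8: backref(off=4, len=5) (overlapping!). Copied 'FFFFF' from pos 12. Output: "JFFFFJFFFFJFFFFFFFFFF"

Answer: JFFFFJFFFFJFFFFFFFFFF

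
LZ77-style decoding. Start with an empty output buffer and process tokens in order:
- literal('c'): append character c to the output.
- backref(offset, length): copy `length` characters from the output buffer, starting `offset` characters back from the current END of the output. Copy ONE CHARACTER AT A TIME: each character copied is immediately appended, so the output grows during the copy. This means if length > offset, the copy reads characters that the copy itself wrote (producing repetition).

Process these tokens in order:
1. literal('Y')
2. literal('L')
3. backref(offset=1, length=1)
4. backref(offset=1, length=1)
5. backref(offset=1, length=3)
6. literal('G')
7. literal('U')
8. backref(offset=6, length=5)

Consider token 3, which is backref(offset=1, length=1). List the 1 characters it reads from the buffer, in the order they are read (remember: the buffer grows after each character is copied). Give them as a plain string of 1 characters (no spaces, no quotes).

Token 1: literal('Y'). Output: "Y"
Token 2: literal('L'). Output: "YL"
Token 3: backref(off=1, len=1). Buffer before: "YL" (len 2)
  byte 1: read out[1]='L', append. Buffer now: "YLL"

Answer: L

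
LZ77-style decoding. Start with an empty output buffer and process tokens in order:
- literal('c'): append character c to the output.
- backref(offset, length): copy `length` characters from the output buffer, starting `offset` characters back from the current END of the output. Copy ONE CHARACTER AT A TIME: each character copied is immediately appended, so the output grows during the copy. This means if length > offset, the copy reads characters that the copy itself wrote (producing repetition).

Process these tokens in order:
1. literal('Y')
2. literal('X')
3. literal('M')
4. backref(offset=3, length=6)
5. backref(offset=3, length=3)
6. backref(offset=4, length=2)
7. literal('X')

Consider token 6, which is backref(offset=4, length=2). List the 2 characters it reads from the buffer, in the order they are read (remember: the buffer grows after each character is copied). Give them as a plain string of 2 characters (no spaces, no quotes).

Token 1: literal('Y'). Output: "Y"
Token 2: literal('X'). Output: "YX"
Token 3: literal('M'). Output: "YXM"
Token 4: backref(off=3, len=6) (overlapping!). Copied 'YXMYXM' from pos 0. Output: "YXMYXMYXM"
Token 5: backref(off=3, len=3). Copied 'YXM' from pos 6. Output: "YXMYXMYXMYXM"
Token 6: backref(off=4, len=2). Buffer before: "YXMYXMYXMYXM" (len 12)
  byte 1: read out[8]='M', append. Buffer now: "YXMYXMYXMYXMM"
  byte 2: read out[9]='Y', append. Buffer now: "YXMYXMYXMYXMMY"

Answer: MY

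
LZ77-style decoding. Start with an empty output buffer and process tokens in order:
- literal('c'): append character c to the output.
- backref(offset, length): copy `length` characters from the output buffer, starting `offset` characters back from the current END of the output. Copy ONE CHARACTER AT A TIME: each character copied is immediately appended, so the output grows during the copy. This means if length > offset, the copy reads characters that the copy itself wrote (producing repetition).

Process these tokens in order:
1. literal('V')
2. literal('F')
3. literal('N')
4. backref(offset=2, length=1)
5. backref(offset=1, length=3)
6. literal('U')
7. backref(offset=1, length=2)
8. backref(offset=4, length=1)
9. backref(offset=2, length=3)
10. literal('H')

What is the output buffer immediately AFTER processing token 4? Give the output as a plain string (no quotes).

Answer: VFNF

Derivation:
Token 1: literal('V'). Output: "V"
Token 2: literal('F'). Output: "VF"
Token 3: literal('N'). Output: "VFN"
Token 4: backref(off=2, len=1). Copied 'F' from pos 1. Output: "VFNF"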